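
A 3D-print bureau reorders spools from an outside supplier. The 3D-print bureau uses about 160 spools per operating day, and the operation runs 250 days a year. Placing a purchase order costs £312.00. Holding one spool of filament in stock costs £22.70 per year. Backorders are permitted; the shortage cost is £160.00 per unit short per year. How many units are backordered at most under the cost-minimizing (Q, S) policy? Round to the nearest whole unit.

S* ≈ 139 spools

Annual demand D = 160 × 250 = 40,000.
With planned backorders, Q* = √(2DS/H) · √((H+B)/B).
√(2DS/H) = √(2 × 40,000 × 312 / 22.7) = 1048.599.
√((H+B)/B) = √((22.7+160)/160) = 1.0686.
Q* ≈ 1120.518.
S* = Q* · H/(H+B) = 1120.518 × 22.7/182.7 ≈ 139.221.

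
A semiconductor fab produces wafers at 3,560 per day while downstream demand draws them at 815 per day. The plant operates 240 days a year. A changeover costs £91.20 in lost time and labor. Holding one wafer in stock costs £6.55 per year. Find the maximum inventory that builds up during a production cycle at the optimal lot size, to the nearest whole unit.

Annual demand D = 815 × 240 = 195,600.
Production build-up factor (1 − d/p) = 1 − 815/3,560 = 0.7711.
Q* = √(2DS / (H(1 − d/p))) = √(2 × 195,600 × 91.2 / (6.55 × 0.7711)).
= √(35,677,440 / 5.0505) ≈ 2657.847.
Maximum inventory = Q*(1 − d/p) = 2657.847 × 0.7711 ≈ 2049.379.

I_max ≈ 2,049 wafers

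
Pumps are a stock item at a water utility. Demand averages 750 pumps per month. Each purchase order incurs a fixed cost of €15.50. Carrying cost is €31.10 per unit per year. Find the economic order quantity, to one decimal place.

Q* ≈ 94.7 pumps

Annual demand D = 750 × 12 = 9,000.
EOQ = √(2DS / H) = √(2 × 9,000 × 15.5 / 31.1).
= √(279,000 / 31.1) = √8,971.0611 ≈ 94.716.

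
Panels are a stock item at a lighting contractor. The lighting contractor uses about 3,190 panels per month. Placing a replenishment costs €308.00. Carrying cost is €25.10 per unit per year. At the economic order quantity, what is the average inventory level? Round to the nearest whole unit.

Annual demand D = 3,190 × 12 = 38,280.
EOQ = √(2DS/H) = √(2 × 38,280 × 308 / 25.1) ≈ 969.26.
Average inventory = Q*/2 ≈ 969.26 / 2 = 484.629.

Average inventory ≈ 485 panels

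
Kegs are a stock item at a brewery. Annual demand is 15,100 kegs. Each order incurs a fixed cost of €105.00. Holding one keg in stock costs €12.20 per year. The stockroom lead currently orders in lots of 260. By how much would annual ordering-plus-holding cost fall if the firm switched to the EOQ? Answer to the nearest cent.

EOQ = √(2DS/H) = √(2 × 15,100 × 105 / 12.2) ≈ 509.82.
Cost at Q* = (D/Q*)S + (Q*/2)H = √(2DSH) ≈ €6,219.82.
Cost at Q = 260: (15,100/260)×105 + (260/2)×12.2 = €6,098.08 + €1,586.00 = €7,684.08.
Excess = €7,684.08 − €6,219.82 = €1,464.25.

Extra cost ≈ €1,464.25 per year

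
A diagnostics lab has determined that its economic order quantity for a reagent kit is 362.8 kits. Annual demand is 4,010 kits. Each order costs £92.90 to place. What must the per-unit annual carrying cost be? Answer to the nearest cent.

H ≈ £5.66

Squaring Q* = √(2DS/H) gives Q*² = 2DS/H.
From Q* = √(2DS/H): H = 2DS / Q*² = 2 × 4,010 × 92.9 / 362.8² = 5.6605.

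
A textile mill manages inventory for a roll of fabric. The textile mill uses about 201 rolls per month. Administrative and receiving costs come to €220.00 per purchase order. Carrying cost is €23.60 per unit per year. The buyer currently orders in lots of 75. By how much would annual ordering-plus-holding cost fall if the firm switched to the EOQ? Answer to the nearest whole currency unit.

Annual demand D = 201 × 12 = 2,412.
EOQ = √(2DS/H) = √(2 × 2,412 × 220 / 23.6) ≈ 212.06.
Cost at Q* = (D/Q*)S + (Q*/2)H = √(2DSH) ≈ €5,004.62.
Cost at Q = 75: (2,412/75)×220 + (75/2)×23.6 = €7,075.20 + €885.00 = €7,960.20.
Excess = €7,960.20 − €5,004.62 = €2,955.58.

Extra cost ≈ €2,956 per year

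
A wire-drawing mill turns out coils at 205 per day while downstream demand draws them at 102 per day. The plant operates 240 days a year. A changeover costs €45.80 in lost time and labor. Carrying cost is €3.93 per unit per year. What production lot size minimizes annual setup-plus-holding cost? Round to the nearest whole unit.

Q* ≈ 1,066 coils

Annual demand D = 102 × 240 = 24,480.
Production build-up factor (1 − d/p) = 1 − 102/205 = 0.5024.
Q* = √(2DS / (H(1 − d/p))) = √(2 × 24,480 × 45.8 / (3.93 × 0.5024)).
= √(2,242,368 / 1.9746) ≈ 1065.652.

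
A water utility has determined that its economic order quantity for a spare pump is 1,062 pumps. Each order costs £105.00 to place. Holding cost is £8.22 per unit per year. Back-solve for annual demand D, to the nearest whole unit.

D ≈ 44,147 pumps per year

The basic EOQ model gives Q* = √(2DS/H); rearrange for the unknown.
From Q* = √(2DS/H): D = Q*²H / (2S) = 1,062² × 8.22 / (2 × 105) = 44147.037.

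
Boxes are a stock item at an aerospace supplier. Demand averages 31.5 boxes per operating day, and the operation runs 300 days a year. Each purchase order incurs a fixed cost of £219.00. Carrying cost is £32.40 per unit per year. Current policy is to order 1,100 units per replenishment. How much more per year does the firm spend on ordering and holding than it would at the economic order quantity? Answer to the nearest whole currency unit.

Extra cost ≈ £8,121 per year

Annual demand D = 31.5 × 300 = 9,450.
EOQ = √(2DS/H) = √(2 × 9,450 × 219 / 32.4) ≈ 357.42.
Cost at Q* = (D/Q*)S + (Q*/2)H = √(2DSH) ≈ £11,580.45.
Cost at Q = 1,100: (9,450/1,100)×219 + (1,100/2)×32.4 = £1,881.41 + £17,820.00 = £19,701.41.
Excess = £19,701.41 − £11,580.45 = £8,120.96.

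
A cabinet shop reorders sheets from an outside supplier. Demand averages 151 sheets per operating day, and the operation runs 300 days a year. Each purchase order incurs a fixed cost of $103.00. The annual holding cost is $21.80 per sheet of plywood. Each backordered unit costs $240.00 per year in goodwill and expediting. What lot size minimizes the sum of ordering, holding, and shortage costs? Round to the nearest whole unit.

Q* ≈ 683 sheets

Annual demand D = 151 × 300 = 45,300.
With planned backorders, Q* = √(2DS/H) · √((H+B)/B).
√(2DS/H) = √(2 × 45,300 × 103 / 21.8) = 654.266.
√((H+B)/B) = √((21.8+240)/240) = 1.0444.
Q* ≈ 683.335.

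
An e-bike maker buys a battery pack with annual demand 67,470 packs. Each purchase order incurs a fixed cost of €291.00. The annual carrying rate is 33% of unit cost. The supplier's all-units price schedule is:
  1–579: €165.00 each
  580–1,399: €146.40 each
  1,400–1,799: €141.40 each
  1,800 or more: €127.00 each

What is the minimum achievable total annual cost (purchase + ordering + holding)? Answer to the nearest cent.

Holding cost per unit per year at price C is H = 0.33·C.
Evaluate total cost at each tier's feasible EOQ or, if the EOQ is below the tier, at the tier's minimum quantity.
Tier 1 (€165.00): EOQ = 849.2 exceeds tier's upper bound 579, so this tier is dominated.
EOQ at €146.40 = 901.5 (feasible in tier 2): TC = 67,470×€146.40 + (67,470/901.5)×291 + (901.5/2)×0.33×€146.40 = €9,921,163.64.
EOQ at €141.40 = 917.4 < 1400, so use break Q=1400: TC = 67,470×€141.40 + (67,470/1400.0)×291 + (1400.0/2)×0.33×€141.40 = €9,586,945.52.
EOQ at €127.00 = 968.0 < 1800, so use break Q=1800: TC = 67,470×€127.00 + (67,470/1800.0)×291 + (1800.0/2)×0.33×€127.00 = €8,617,316.65.
Lowest total cost among the candidates is at Q = 1800.0.

TC* ≈ €8,617,316.65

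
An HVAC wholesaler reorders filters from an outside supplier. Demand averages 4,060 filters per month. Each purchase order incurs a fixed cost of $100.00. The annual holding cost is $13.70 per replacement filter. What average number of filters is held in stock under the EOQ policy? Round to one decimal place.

Average inventory ≈ 421.7 filters

Annual demand D = 4,060 × 12 = 48,720.
The optimal lot size = √(2DS/H) = √(2 × 48,720 × 100 / 13.7) ≈ 843.35.
Average inventory = Q*/2 ≈ 843.35 / 2 = 421.675.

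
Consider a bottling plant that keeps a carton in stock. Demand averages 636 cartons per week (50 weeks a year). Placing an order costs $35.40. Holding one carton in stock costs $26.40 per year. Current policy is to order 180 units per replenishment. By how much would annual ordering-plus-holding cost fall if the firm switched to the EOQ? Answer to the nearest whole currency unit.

Extra cost ≈ $920 per year

Annual demand D = 636 × 50 = 31,800.
EOQ = √(2DS/H) = √(2 × 31,800 × 35.4 / 26.4) ≈ 292.03.
Cost at Q* = (D/Q*)S + (Q*/2)H = √(2DSH) ≈ $7,709.61.
Cost at Q = 180: (31,800/180)×35.4 + (180/2)×26.4 = $6,254.00 + $2,376.00 = $8,630.00.
Excess = $8,630.00 − $7,709.61 = $920.39.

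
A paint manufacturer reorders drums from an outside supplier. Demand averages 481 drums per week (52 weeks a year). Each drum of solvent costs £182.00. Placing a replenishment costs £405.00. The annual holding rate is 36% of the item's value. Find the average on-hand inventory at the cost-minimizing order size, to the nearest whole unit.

Average inventory ≈ 278 drums

Annual demand D = 481 × 52 = 25,012.
Holding cost H = 0.36 × £182.00 = £65.5200 per unit per year.
EOQ = √(2DS/H) = √(2 × 25,012 × 405 / 65.52) ≈ 556.07.
Average inventory = Q*/2 ≈ 556.07 / 2 = 278.035.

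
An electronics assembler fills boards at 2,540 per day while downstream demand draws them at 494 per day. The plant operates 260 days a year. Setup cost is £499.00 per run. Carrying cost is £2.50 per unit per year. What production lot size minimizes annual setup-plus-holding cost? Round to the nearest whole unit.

Annual demand D = 494 × 260 = 128,440.
Production build-up factor (1 − d/p) = 1 − 494/2,540 = 0.8055.
Q* = √(2DS / (H(1 − d/p))) = √(2 × 128,440 × 499 / (2.5 × 0.8055)).
= √(128,183,120 / 2.0138) ≈ 7978.283.

Q* ≈ 7,978 boards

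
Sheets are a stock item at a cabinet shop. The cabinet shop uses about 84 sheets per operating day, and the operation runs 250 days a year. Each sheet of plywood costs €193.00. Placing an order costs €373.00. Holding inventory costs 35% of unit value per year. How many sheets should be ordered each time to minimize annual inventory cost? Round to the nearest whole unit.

Annual demand D = 84 × 250 = 21,000.
Holding cost H = 0.35 × €193.00 = €67.5500 per unit per year.
EOQ = √(2DS / H) = √(2 × 21,000 × 373 / 67.55).
= √(15,666,000 / 67.55) = √231,917.0984 ≈ 481.578.

Q* ≈ 482 sheets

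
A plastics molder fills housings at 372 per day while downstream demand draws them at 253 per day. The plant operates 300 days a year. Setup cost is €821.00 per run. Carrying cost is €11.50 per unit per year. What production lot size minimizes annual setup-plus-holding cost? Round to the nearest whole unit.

Annual demand D = 253 × 300 = 75,900.
Production build-up factor (1 − d/p) = 1 − 253/372 = 0.3199.
Q* = √(2DS / (H(1 − d/p))) = √(2 × 75,900 × 821 / (11.5 × 0.3199)).
= √(124,627,800 / 3.6788) ≈ 5820.450.

Q* ≈ 5,820 housings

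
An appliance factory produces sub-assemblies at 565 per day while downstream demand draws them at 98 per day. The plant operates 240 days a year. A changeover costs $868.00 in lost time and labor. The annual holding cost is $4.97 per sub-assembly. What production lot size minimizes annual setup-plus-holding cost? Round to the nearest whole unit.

Annual demand D = 98 × 240 = 23,520.
Production build-up factor (1 − d/p) = 1 − 98/565 = 0.8265.
Q* = √(2DS / (H(1 − d/p))) = √(2 × 23,520 × 868 / (4.97 × 0.8265)).
= √(40,830,720 / 4.1079) ≈ 3152.689.

Q* ≈ 3,153 sub-assemblies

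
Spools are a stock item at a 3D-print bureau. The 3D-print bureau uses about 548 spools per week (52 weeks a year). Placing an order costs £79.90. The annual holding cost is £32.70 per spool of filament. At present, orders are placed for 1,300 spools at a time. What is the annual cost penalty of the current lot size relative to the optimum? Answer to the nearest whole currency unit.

Annual demand D = 548 × 52 = 28,496.
EOQ = √(2DS/H) = √(2 × 28,496 × 79.9 / 32.7) ≈ 373.17.
Cost at Q* = (D/Q*)S + (Q*/2)H = √(2DSH) ≈ £12,202.65.
Cost at Q = 1,300: (28,496/1,300)×79.9 + (1,300/2)×32.7 = £1,751.41 + £21,255.00 = £23,006.41.
Excess = £23,006.41 − £12,202.65 = £10,803.76.

Extra cost ≈ £10,804 per year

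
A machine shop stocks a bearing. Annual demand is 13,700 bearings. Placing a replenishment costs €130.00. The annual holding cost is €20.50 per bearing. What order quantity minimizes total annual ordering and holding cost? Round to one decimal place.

Q* ≈ 416.8 bearings

EOQ = √(2DS / H) = √(2 × 13,700 × 130 / 20.5).
= √(3,562,000 / 20.5) = √173,756.0976 ≈ 416.841.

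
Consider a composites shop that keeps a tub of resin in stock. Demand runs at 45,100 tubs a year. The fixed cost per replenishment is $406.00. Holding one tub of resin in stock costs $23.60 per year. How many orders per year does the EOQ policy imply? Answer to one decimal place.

N ≈ 36.2 orders per year

Q* = √(2DS/H) = √(2 × 45,100 × 406 / 23.6) ≈ 1245.69.
Orders per year = D / Q* = 45,100 / 1245.69 ≈ 36.205.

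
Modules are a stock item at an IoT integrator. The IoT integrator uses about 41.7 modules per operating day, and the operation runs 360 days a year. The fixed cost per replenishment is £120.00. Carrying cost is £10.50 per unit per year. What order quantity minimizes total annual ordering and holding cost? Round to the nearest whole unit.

Q* ≈ 586 modules

Annual demand D = 41.7 × 360 = 15,012.
EOQ = √(2DS / H) = √(2 × 15,012 × 120 / 10.5).
= √(3,602,880 / 10.5) = √343,131.4286 ≈ 585.774.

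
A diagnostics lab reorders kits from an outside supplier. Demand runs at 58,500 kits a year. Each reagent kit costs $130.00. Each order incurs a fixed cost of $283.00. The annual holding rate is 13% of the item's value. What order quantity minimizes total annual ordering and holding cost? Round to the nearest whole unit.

Holding cost H = 0.13 × $130.00 = $16.9000 per unit per year.
EOQ = √(2DS / H) = √(2 × 58,500 × 283 / 16.9).
= √(33,111,000 / 16.9) = √1,959,230.7692 ≈ 1399.725.

Q* ≈ 1,400 kits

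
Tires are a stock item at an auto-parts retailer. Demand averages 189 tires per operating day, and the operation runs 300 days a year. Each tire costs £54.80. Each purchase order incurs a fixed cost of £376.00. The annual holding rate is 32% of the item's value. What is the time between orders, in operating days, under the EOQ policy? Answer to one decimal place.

Annual demand D = 189 × 300 = 56,700.
Holding cost H = 0.32 × £54.80 = £17.5360 per unit per year.
The optimal lot size = √(2DS/H) = √(2 × 56,700 × 376 / 17.536) ≈ 1559.32.
Cycle time = Q*/D × 300 = 1559.32 / 56,700 × 300 ≈ 8.250 days.

T ≈ 8.3 days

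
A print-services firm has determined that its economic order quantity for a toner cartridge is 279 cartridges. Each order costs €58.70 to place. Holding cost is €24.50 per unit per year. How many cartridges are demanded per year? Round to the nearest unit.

Squaring Q* = √(2DS/H) gives Q*² = 2DS/H.
From Q* = √(2DS/H): D = Q*²H / (2S) = 279² × 24.5 / (2 × 58.7) = 16244.502.

D ≈ 16,245 cartridges per year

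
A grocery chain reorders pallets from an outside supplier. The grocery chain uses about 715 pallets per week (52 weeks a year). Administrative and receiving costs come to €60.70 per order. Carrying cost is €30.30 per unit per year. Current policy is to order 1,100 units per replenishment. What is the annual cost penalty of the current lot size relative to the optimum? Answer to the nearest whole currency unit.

Annual demand D = 715 × 52 = 37,180.
EOQ = √(2DS/H) = √(2 × 37,180 × 60.7 / 30.3) ≈ 385.96.
Cost at Q* = (D/Q*)S + (Q*/2)H = √(2DSH) ≈ €11,694.60.
Cost at Q = 1,100: (37,180/1,100)×60.7 + (1,100/2)×30.3 = €2,051.66 + €16,665.00 = €18,716.66.
Excess = €18,716.66 − €11,694.60 = €7,022.06.

Extra cost ≈ €7,022 per year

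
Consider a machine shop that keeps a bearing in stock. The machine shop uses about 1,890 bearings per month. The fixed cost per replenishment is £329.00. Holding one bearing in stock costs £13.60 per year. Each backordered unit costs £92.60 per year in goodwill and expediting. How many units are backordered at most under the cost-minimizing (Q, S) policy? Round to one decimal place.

S* ≈ 143.7 bearings

Annual demand D = 1,890 × 12 = 22,680.
With planned backorders, Q* = √(2DS/H) · √((H+B)/B).
√(2DS/H) = √(2 × 22,680 × 329 / 13.6) = 1047.526.
√((H+B)/B) = √((13.6+92.6)/92.6) = 1.0709.
Q* ≈ 1121.816.
S* = Q* · H/(H+B) = 1121.816 × 13.6/106.2 ≈ 143.660.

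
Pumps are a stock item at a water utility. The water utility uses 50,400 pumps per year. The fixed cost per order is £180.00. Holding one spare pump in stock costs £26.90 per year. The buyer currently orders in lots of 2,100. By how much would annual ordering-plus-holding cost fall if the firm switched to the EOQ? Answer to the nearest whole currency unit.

Extra cost ≈ £10,473 per year

EOQ = √(2DS/H) = √(2 × 50,400 × 180 / 26.9) ≈ 821.28.
Cost at Q* = (D/Q*)S + (Q*/2)H = √(2DSH) ≈ £22,092.39.
Cost at Q = 2,100: (50,400/2,100)×180 + (2,100/2)×26.9 = £4,320.00 + £28,245.00 = £32,565.00.
Excess = £32,565.00 − £22,092.39 = £10,472.61.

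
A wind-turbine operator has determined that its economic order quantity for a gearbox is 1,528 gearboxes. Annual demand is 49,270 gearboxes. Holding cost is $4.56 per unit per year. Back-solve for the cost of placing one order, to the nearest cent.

S ≈ $108.04

Squaring Q* = √(2DS/H) gives Q*² = 2DS/H.
From Q* = √(2DS/H): S = Q*²H / (2D) = 1,528² × 4.56 / (2 × 49,270) = 108.0436.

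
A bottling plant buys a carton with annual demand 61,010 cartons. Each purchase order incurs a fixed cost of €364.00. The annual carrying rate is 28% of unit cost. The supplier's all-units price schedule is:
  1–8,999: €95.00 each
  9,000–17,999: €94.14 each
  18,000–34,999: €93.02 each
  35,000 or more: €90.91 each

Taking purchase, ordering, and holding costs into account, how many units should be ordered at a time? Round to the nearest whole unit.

Holding cost per unit per year at price C is H = 0.28·C.
Candidates are each tier's EOQ (if it falls in that tier) and each price-break quantity.
EOQ at €95.00 = 1292.2 (feasible in tier 1): TC = 61,010×€95.00 + (61,010/1292.2)×364 + (1292.2/2)×0.28×€95.00 = €5,830,322.18.
EOQ at €94.14 = 1298.1 < 9000, so use break Q=9000: TC = 61,010×€94.14 + (61,010/9000.0)×364 + (9000.0/2)×0.28×€94.14 = €5,864,565.32.
EOQ at €93.02 = 1305.9 < 18000, so use break Q=18000: TC = 61,010×€93.02 + (61,010/18000.0)×364 + (18000.0/2)×0.28×€93.02 = €5,910,794.36.
EOQ at €90.91 = 1320.9 < 35000, so use break Q=35000: TC = 61,010×€90.91 + (61,010/35000.0)×364 + (35000.0/2)×0.28×€90.91 = €5,992,512.60.
Lowest total cost is €5,830,322.18 at Q = 1292.2.

Q* ≈ 1,292 cartons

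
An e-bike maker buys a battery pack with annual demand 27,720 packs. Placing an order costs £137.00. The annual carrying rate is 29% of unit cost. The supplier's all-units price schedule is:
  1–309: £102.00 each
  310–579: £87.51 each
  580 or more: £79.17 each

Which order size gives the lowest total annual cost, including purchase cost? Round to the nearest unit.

Holding cost per unit per year at price C is H = 0.29·C.
For each price level, check whether its EOQ is feasible; otherwise the best quantity at that price is the breakpoint.
Tier 1 (£102.00): EOQ = 506.7 exceeds tier's upper bound 309, so this tier is dominated.
EOQ at £87.51 = 547.1 (feasible in tier 2): TC = 27,720×£87.51 + (27,720/547.1)×137 + (547.1/2)×0.29×£87.51 = £2,439,660.72.
EOQ at £79.17 = 575.2 < 580, so use break Q=580: TC = 27,720×£79.17 + (27,720/580.0)×137 + (580.0/2)×0.29×£79.17 = £2,207,798.25.
Lowest total cost is £2,207,798.25 at Q = 580.0.

Q* ≈ 580 packs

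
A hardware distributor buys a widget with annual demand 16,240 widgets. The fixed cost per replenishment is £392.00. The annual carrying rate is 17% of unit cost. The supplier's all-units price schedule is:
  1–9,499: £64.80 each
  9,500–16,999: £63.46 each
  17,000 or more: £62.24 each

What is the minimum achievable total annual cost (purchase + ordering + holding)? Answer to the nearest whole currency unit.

TC* ≈ £1,064,195

Holding cost per unit per year at price C is H = 0.17·C.
Candidates are each tier's EOQ (if it falls in that tier) and each price-break quantity.
EOQ at £64.80 = 1075.1 (feasible in tier 1): TC = 16,240×£64.80 + (16,240/1075.1)×392 + (1075.1/2)×0.17×£64.80 = £1,064,195.03.
EOQ at £63.46 = 1086.4 < 9500, so use break Q=9500: TC = 16,240×£63.46 + (16,240/9500.0)×392 + (9500.0/2)×0.17×£63.46 = £1,082,504.46.
EOQ at £62.24 = 1097.0 < 17000, so use break Q=17000: TC = 16,240×£62.24 + (16,240/17000.0)×392 + (17000.0/2)×0.17×£62.24 = £1,101,088.88.
Lowest total cost among the candidates is at Q = 1075.1.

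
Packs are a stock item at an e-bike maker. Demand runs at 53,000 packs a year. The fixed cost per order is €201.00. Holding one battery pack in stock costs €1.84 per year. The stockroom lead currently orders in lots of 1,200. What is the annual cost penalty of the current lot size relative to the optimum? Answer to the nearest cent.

Extra cost ≈ €3,720.27 per year

EOQ = √(2DS/H) = √(2 × 53,000 × 201 / 1.84) ≈ 3402.84.
Cost at Q* = (D/Q*)S + (Q*/2)H = √(2DSH) ≈ €6,261.23.
Cost at Q = 1,200: (53,000/1,200)×201 + (1,200/2)×1.84 = €8,877.50 + €1,104.00 = €9,981.50.
Excess = €9,981.50 − €6,261.23 = €3,720.27.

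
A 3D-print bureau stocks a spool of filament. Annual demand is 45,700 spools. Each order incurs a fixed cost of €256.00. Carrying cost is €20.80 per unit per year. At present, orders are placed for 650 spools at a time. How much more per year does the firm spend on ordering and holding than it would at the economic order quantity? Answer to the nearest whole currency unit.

EOQ = √(2DS/H) = √(2 × 45,700 × 256 / 20.8) ≈ 1060.62.
Cost at Q* = (D/Q*)S + (Q*/2)H = √(2DSH) ≈ €22,060.98.
Cost at Q = 650: (45,700/650)×256 + (650/2)×20.8 = €17,998.77 + €6,760.00 = €24,758.77.
Excess = €24,758.77 − €22,060.98 = €2,697.79.

Extra cost ≈ €2,698 per year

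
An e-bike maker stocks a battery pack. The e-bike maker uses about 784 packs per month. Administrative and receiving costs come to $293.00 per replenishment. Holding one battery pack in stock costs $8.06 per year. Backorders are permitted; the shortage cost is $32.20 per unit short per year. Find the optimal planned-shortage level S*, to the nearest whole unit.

S* ≈ 185 packs

Annual demand D = 784 × 12 = 9,408.
With planned backorders, Q* = √(2DS/H) · √((H+B)/B).
√(2DS/H) = √(2 × 9,408 × 293 / 8.06) = 827.047.
√((H+B)/B) = √((8.06+32.2)/32.2) = 1.1182.
Q* ≈ 924.781.
S* = Q* · H/(H+B) = 924.781 × 8.06/40.26 ≈ 185.140.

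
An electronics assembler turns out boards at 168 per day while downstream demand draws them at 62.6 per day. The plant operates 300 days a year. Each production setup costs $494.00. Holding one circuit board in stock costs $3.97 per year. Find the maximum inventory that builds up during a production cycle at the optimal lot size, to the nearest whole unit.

I_max ≈ 1,712 boards

Annual demand D = 62.6 × 300 = 18,780.
Production build-up factor (1 − d/p) = 1 − 62.6/168 = 0.6274.
Q* = √(2DS / (H(1 − d/p))) = √(2 × 18,780 × 494 / (3.97 × 0.6274)).
= √(18,554,640 / 2.4907) ≈ 2729.388.
Maximum inventory = Q*(1 − d/p) = 2729.388 × 0.6274 ≈ 1712.366.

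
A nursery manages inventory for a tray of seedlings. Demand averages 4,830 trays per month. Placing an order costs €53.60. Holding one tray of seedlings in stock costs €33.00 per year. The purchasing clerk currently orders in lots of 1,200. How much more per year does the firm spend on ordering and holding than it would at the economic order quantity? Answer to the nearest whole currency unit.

Extra cost ≈ €8,070 per year

Annual demand D = 4,830 × 12 = 57,960.
EOQ = √(2DS/H) = √(2 × 57,960 × 53.6 / 33) ≈ 433.91.
Cost at Q* = (D/Q*)S + (Q*/2)H = √(2DSH) ≈ €14,319.19.
Cost at Q = 1,200: (57,960/1,200)×53.6 + (1,200/2)×33 = €2,588.88 + €19,800.00 = €22,388.88.
Excess = €22,388.88 − €14,319.19 = €8,069.69.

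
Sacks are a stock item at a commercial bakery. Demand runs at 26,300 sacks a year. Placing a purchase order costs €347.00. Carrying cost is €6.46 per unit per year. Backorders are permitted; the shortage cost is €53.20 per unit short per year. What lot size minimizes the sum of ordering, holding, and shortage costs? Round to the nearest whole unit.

Q* ≈ 1,780 sacks

With planned backorders, Q* = √(2DS/H) · √((H+B)/B).
√(2DS/H) = √(2 × 26,300 × 347 / 6.46) = 1680.898.
√((H+B)/B) = √((6.46+53.2)/53.2) = 1.0590.
Q* ≈ 1780.029.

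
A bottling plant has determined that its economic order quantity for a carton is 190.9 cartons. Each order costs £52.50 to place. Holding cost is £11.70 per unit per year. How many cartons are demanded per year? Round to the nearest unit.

Squaring Q* = √(2DS/H) gives Q*² = 2DS/H.
From Q* = √(2DS/H): D = Q*²H / (2S) = 190.9² × 11.7 / (2 × 52.5) = 4060.770.

D ≈ 4,061 cartons per year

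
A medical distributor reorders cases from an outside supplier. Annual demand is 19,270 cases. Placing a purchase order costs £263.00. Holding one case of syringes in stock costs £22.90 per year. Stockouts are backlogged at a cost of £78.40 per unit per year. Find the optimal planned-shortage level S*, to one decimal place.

With planned backorders, Q* = √(2DS/H) · √((H+B)/B).
√(2DS/H) = √(2 × 19,270 × 263 / 22.9) = 665.298.
√((H+B)/B) = √((22.9+78.4)/78.4) = 1.1367.
Q* ≈ 756.245.
S* = Q* · H/(H+B) = 756.245 × 22.9/101.3 ≈ 170.958.

S* ≈ 171.0 cases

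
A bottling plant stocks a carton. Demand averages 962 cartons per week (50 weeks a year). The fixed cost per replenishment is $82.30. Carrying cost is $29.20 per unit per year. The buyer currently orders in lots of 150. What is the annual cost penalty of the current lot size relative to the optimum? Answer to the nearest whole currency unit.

Annual demand D = 962 × 50 = 48,100.
EOQ = √(2DS/H) = √(2 × 48,100 × 82.3 / 29.2) ≈ 520.71.
Cost at Q* = (D/Q*)S + (Q*/2)H = √(2DSH) ≈ $15,204.74.
Cost at Q = 150: (48,100/150)×82.3 + (150/2)×29.2 = $26,390.87 + $2,190.00 = $28,580.87.
Excess = $28,580.87 − $15,204.74 = $13,376.13.

Extra cost ≈ $13,376 per year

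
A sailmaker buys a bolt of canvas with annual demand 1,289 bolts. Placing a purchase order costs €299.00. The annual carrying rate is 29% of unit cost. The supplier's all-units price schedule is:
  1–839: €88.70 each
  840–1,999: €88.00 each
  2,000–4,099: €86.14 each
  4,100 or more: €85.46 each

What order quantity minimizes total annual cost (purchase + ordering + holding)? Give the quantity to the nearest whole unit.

Holding cost per unit per year at price C is H = 0.29·C.
For each price level, check whether its EOQ is feasible; otherwise the best quantity at that price is the breakpoint.
EOQ at €88.70 = 173.1 (feasible in tier 1): TC = 1,289×€88.70 + (1,289/173.1)×299 + (173.1/2)×0.29×€88.70 = €118,787.15.
EOQ at €88.00 = 173.8 < 840, so use break Q=840: TC = 1,289×€88.00 + (1,289/840.0)×299 + (840.0/2)×0.29×€88.00 = €124,609.22.
EOQ at €86.14 = 175.7 < 2000, so use break Q=2000: TC = 1,289×€86.14 + (1,289/2000.0)×299 + (2000.0/2)×0.29×€86.14 = €136,207.77.
EOQ at €85.46 = 176.4 < 4100, so use break Q=4100: TC = 1,289×€85.46 + (1,289/4100.0)×299 + (4100.0/2)×0.29×€85.46 = €161,057.91.
Lowest total cost is €118,787.15 at Q = 173.1.

Q* ≈ 173 bolts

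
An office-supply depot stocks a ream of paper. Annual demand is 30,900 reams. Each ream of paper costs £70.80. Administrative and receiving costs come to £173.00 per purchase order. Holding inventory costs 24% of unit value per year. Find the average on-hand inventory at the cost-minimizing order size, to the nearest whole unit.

Holding cost H = 0.24 × £70.80 = £16.9920 per unit per year.
The optimal lot size = √(2DS/H) = √(2 × 30,900 × 173 / 16.992) ≈ 793.22.
Average inventory = Q*/2 ≈ 793.22 / 2 = 396.611.

Average inventory ≈ 397 reams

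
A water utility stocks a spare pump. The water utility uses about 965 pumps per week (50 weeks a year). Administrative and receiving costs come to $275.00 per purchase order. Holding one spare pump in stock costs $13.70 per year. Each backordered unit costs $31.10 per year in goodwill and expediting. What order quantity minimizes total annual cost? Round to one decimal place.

Annual demand D = 965 × 50 = 48,250.
With planned backorders, Q* = √(2DS/H) · √((H+B)/B).
√(2DS/H) = √(2 × 48,250 × 275 / 13.7) = 1391.777.
√((H+B)/B) = √((13.7+31.1)/31.1) = 1.2002.
Q* ≈ 1670.431.

Q* ≈ 1,670.4 pumps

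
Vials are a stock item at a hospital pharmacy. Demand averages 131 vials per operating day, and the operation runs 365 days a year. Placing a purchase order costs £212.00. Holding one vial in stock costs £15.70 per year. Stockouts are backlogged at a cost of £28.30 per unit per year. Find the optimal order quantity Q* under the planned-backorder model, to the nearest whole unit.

Annual demand D = 131 × 365 = 47,815.
With planned backorders, Q* = √(2DS/H) · √((H+B)/B).
√(2DS/H) = √(2 × 47,815 × 212 / 15.7) = 1136.358.
√((H+B)/B) = √((15.7+28.3)/28.3) = 1.2469.
Q* ≈ 1416.930.

Q* ≈ 1,417 vials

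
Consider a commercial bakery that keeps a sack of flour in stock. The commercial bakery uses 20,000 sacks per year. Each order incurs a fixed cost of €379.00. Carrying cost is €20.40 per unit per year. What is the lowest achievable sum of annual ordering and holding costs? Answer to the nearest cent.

EOQ = √(2DS/H) = √(2 × 20,000 × 379 / 20.4) ≈ 862.05.
At the optimum the two cost components are equal, so total cost = 2·(Q*/2)H = Q*·H.
Minimum total = √(2DSH) = √(2 × 20,000 × 379 × 20.4) ≈ 17585.903.

TC* ≈ €17,585.90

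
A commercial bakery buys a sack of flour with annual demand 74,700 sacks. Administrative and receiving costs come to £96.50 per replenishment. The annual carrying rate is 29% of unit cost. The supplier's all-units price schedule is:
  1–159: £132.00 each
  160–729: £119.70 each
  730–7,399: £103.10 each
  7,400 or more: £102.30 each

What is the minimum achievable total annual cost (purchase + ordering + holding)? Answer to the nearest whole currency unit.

TC* ≈ £7,722,358

Holding cost per unit per year at price C is H = 0.29·C.
Candidates are each tier's EOQ (if it falls in that tier) and each price-break quantity.
Tier 1 (£132.00): EOQ = 613.7 exceeds tier's upper bound 159, so this tier is dominated.
EOQ at £119.70 = 644.5 (feasible in tier 2): TC = 74,700×£119.70 + (74,700/644.5)×96.5 + (644.5/2)×0.29×£119.70 = £8,963,960.98.
EOQ at £103.10 = 694.4 < 730, so use break Q=730: TC = 74,700×£103.10 + (74,700/730.0)×96.5 + (730.0/2)×0.29×£103.10 = £7,722,357.86.
EOQ at £102.30 = 697.1 < 7400, so use break Q=7400: TC = 74,700×£102.30 + (74,700/7400.0)×96.5 + (7400.0/2)×0.29×£102.30 = £7,752,552.03.
Lowest total cost among the candidates is at Q = 730.0.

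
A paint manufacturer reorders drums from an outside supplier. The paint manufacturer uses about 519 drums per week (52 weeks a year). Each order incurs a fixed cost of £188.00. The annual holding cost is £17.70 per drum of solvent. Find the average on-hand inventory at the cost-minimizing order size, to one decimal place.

Average inventory ≈ 378.6 drums

Annual demand D = 519 × 52 = 26,988.
The optimal lot size = √(2DS/H) = √(2 × 26,988 × 188 / 17.7) ≈ 757.17.
Average inventory = Q*/2 ≈ 757.17 / 2 = 378.584.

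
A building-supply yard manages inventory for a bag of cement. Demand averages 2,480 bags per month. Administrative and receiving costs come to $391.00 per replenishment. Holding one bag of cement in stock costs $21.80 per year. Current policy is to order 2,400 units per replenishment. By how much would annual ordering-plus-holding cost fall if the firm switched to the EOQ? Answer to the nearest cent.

Annual demand D = 2,480 × 12 = 29,760.
EOQ = √(2DS/H) = √(2 × 29,760 × 391 / 21.8) ≈ 1033.22.
Cost at Q* = (D/Q*)S + (Q*/2)H = √(2DSH) ≈ $22,524.13.
Cost at Q = 2,400: (29,760/2,400)×391 + (2,400/2)×21.8 = $4,848.40 + $26,160.00 = $31,008.40.
Excess = $31,008.40 − $22,524.13 = $8,484.27.

Extra cost ≈ $8,484.27 per year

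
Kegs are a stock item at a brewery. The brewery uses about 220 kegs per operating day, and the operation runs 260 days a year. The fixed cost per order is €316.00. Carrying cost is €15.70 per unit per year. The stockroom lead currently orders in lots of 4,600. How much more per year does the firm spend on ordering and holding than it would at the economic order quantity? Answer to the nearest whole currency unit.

Extra cost ≈ €16,216 per year

Annual demand D = 220 × 260 = 57,200.
EOQ = √(2DS/H) = √(2 × 57,200 × 316 / 15.7) ≈ 1517.42.
Cost at Q* = (D/Q*)S + (Q*/2)H = √(2DSH) ≈ €23,823.54.
Cost at Q = 4,600: (57,200/4,600)×316 + (4,600/2)×15.7 = €3,929.39 + €36,110.00 = €40,039.39.
Excess = €40,039.39 − €23,823.54 = €16,215.85.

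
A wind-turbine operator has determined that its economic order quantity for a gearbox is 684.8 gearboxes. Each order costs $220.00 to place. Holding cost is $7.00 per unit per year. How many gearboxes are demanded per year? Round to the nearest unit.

D ≈ 7,461 gearboxes per year

Squaring Q* = √(2DS/H) gives Q*² = 2DS/H.
From Q* = √(2DS/H): D = Q*²H / (2S) = 684.8² × 7 / (2 × 220) = 7460.585.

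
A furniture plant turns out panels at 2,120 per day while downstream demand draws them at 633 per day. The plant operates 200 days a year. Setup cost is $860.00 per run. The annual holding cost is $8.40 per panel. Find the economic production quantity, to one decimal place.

Q* ≈ 6,079.3 panels

Annual demand D = 633 × 200 = 126,600.
Production build-up factor (1 − d/p) = 1 − 633/2,120 = 0.7014.
Q* = √(2DS / (H(1 − d/p))) = √(2 × 126,600 × 860 / (8.4 × 0.7014)).
= √(217,752,000 / 5.8919) ≈ 6079.304.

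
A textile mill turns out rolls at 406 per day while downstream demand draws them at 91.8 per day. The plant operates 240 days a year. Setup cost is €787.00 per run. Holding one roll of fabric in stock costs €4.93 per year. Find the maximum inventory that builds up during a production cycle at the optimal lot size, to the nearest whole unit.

I_max ≈ 2,333 rolls

Annual demand D = 91.8 × 240 = 22,032.
Production build-up factor (1 − d/p) = 1 − 91.8/406 = 0.7739.
Q* = √(2DS / (H(1 − d/p))) = √(2 × 22,032 × 787 / (4.93 × 0.7739)).
= √(34,678,368 / 3.8153) ≈ 3014.851.
Maximum inventory = Q*(1 − d/p) = 3014.851 × 0.7739 ≈ 2333.168.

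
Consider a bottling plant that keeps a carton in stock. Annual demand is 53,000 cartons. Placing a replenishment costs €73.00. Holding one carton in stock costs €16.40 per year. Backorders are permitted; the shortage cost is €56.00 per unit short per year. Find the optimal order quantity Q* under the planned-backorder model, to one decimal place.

Q* ≈ 781.0 cartons

With planned backorders, Q* = √(2DS/H) · √((H+B)/B).
√(2DS/H) = √(2 × 53,000 × 73 / 16.4) = 686.898.
√((H+B)/B) = √((16.4+56)/56) = 1.1370.
Q* ≈ 781.030.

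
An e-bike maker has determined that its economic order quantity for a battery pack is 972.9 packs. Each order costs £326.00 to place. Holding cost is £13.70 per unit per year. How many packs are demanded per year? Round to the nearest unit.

D ≈ 19,889 packs per year

The basic EOQ model gives Q* = √(2DS/H); rearrange for the unknown.
From Q* = √(2DS/H): D = Q*²H / (2S) = 972.9² × 13.7 / (2 × 326) = 19888.837.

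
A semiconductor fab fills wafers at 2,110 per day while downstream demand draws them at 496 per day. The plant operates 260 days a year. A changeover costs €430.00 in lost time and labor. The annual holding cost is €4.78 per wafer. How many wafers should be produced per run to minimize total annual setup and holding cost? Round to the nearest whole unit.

Q* ≈ 5,507 wafers

Annual demand D = 496 × 260 = 128,960.
Production build-up factor (1 − d/p) = 1 − 496/2,110 = 0.7649.
Q* = √(2DS / (H(1 − d/p))) = √(2 × 128,960 × 430 / (4.78 × 0.7649)).
= √(110,905,600 / 3.6564) ≈ 5507.471.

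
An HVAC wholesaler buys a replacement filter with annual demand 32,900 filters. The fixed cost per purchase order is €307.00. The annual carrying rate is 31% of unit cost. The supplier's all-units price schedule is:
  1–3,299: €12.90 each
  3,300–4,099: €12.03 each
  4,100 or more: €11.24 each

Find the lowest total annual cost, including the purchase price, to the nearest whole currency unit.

Holding cost per unit per year at price C is H = 0.31·C.
Candidates are each tier's EOQ (if it falls in that tier) and each price-break quantity.
EOQ at €12.90 = 2247.5 (feasible in tier 1): TC = 32,900×€12.90 + (32,900/2247.5)×307 + (2247.5/2)×0.31×€12.90 = €433,397.89.
EOQ at €12.03 = 2327.4 < 3300, so use break Q=3300: TC = 32,900×€12.03 + (32,900/3300.0)×307 + (3300.0/2)×0.31×€12.03 = €405,001.04.
EOQ at €11.24 = 2407.8 < 4100, so use break Q=4100: TC = 32,900×€11.24 + (32,900/4100.0)×307 + (4100.0/2)×0.31×€11.24 = €379,402.51.
Lowest total cost among the candidates is at Q = 4100.0.

TC* ≈ €379,403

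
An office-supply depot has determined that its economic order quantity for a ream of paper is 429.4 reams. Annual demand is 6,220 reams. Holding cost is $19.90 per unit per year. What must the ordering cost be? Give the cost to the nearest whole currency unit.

S ≈ $295

Invert the EOQ relation Q*² = 2DS/H.
From Q* = √(2DS/H): S = Q*²H / (2D) = 429.4² × 19.9 / (2 × 6,220) = 294.9557.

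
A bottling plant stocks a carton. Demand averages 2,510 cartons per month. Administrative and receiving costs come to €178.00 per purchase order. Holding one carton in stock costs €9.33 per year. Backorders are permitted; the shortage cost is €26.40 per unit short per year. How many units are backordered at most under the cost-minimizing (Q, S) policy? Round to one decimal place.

S* ≈ 325.7 cartons

Annual demand D = 2,510 × 12 = 30,120.
With planned backorders, Q* = √(2DS/H) · √((H+B)/B).
√(2DS/H) = √(2 × 30,120 × 178 / 9.33) = 1072.042.
√((H+B)/B) = √((9.33+26.4)/26.4) = 1.1634.
Q* ≈ 1247.172.
S* = Q* · H/(H+B) = 1247.172 × 9.33/35.73 ≈ 325.668.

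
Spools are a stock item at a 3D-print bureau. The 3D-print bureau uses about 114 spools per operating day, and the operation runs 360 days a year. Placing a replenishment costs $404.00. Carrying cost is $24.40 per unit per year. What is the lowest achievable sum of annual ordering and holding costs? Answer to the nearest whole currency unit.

TC* ≈ $28,445

Annual demand D = 114 × 360 = 41,040.
The optimal lot size = √(2DS/H) = √(2 × 41,040 × 404 / 24.4) ≈ 1165.77.
At Q*, ordering cost (D/Q*)S equals holding cost (Q*/2)H, each = √(DSH/2).
Minimum total = √(2DSH) = √(2 × 41,040 × 404 × 24.4) ≈ 28444.891.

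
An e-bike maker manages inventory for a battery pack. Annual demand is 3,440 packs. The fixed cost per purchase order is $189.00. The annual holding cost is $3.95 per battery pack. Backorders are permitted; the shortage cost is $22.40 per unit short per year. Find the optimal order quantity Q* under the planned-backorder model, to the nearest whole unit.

Q* ≈ 622 packs

With planned backorders, Q* = √(2DS/H) · √((H+B)/B).
√(2DS/H) = √(2 × 3,440 × 189 / 3.95) = 573.755.
√((H+B)/B) = √((3.95+22.4)/22.4) = 1.0846.
Q* ≈ 622.290.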